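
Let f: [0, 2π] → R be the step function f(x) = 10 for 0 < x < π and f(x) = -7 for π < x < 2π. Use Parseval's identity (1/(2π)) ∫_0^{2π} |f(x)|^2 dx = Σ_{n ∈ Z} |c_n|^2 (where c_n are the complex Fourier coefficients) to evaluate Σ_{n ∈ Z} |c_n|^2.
Σ |c_n|^2 = 149/2

Parseval equates the L^2 energy of f (normalised by 1/(2π)) with the ℓ^2 sum of its Fourier coefficients: (1/(2π)) ∫_0^{2π} |f|^2 = Σ |c_n|^2.
Compute the left side: (1/(2π)) [∫_0^π 10^2 dx + ∫_π^{2π} (-7)^2 dx] = (1/(2π)) · (100π + 49π) = (100 + 49)/2 = 149/2.
So Σ_{n ∈ Z} |c_n|^2 = 149/2.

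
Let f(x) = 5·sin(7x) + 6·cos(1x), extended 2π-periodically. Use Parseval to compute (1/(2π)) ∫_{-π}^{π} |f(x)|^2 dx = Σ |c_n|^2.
Σ |c_n|^2 = 61/2

Expand |f|^2 and use orthogonality of {sin(nx), cos(mx)} on [-π, π]:
  ∫_{-π}^{π} sin(nx)^2 dx = π, ∫ cos(mx)^2 dx = π, and cross terms integrate to 0.
So ∫_{-π}^{π} f(x)^2 dx = 5^2 · π + 6^2 · π = (25 + 36)π.
Divide by 2π: (25 + 36)/2 = 61/2.
By Parseval, this equals Σ |c_n|^2.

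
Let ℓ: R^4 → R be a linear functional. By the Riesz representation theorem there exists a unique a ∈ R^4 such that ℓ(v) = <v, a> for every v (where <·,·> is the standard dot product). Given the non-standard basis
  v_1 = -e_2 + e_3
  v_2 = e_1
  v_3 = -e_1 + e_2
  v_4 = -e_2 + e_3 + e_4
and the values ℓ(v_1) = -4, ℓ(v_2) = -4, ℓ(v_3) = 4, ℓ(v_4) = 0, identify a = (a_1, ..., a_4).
a = (-4, 0, -4, 4)

Write a = (a_1, ..., a_4) in the standard basis. For each basis vector v_i, ℓ(v_i) = <v_i, a> is a linear equation in the a_j's. Collect the n equations into a matrix system V a = ℓ, where row i of V is v_i (expressed in the standard basis). Since V is invertible (lower-triangular with 1s on the diagonal, up to permutation), solve by back-substitution:
  V =
[[0, -1, 1, 0],
 [1, 0, 0, 0],
 [-1, 1, 0, 0],
 [0, -1, 1, 1]]
  V a = (-4, -4, 4, 0)
Solving gives a = (-4, 0, -4, 4).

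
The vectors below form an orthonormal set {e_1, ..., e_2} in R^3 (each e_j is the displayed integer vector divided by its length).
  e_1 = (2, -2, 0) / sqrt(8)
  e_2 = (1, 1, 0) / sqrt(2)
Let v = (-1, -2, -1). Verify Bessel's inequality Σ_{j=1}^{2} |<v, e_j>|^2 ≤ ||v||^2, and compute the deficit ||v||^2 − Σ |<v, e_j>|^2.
Σ |<v, e_j>|^2 = 5; ||v||^2 = 6; deficit = 1

Write each e_j = u_j / sqrt(<u_j, u_j>) where u_j is the displayed integer vector. Then <v, e_j> = <v, u_j> / sqrt(<u_j, u_j>), so |<v, e_j>|^2 = <v, u_j>^2 / <u_j, u_j>.
Coefficients: <v, e_1> = 2/sqrt(8), <v, e_2> = -3/sqrt(2).
Square and sum: Σ |<v, e_j>|^2 = 5.
Compute ||v||^2 = v·v = 6.
Deficit = 6 − 5 = 1 ≥ 0, confirming Bessel's inequality. (The deficit equals ||v − Σ <v,e_j> e_j||^2, the squared distance from v to span{e_j}.)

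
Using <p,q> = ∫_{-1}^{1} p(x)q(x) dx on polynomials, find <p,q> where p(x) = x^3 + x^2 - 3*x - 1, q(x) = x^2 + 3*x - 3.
<p,q> = -16/15

Expand the product: p(x)·q(x) = x^5 + 4*x^4 - 3*x^3 - 13*x^2 + 6*x + 3.
∫_{-1}^{1} of each monomial x^k gives [2/(k+1) if k even, 0 if k odd]. Integrating term-by-term (or equivalently evaluating the antiderivative F(x) = x^6/6 + 4*x^5/5 - 3*x^4/4 - 13*x^3/3 + 3*x^2 + 3*x at the endpoints):
  F(1) − F(−1) = 113/60 − (59/20) = -16/15.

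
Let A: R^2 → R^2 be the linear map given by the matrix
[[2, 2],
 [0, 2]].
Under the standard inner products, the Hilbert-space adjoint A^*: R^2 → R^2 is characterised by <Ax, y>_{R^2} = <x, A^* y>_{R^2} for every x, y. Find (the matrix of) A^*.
A^* = A^T =
[[2, 0],
 [2, 2]]

For real matrices with standard dot products, the defining identity <Ax, y> = <x, A^* y> gives (Ax)^T y = x^T (A^*) y, i.e. x^T A^T y = x^T (A^*) y. Since this holds for all x, y, we must have A^* = A^T. Therefore
A^* =
[[2, 0],
 [2, 2]].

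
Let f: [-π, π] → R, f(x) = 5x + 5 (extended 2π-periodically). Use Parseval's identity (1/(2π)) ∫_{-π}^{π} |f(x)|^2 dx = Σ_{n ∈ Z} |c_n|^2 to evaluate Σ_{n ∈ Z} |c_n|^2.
Σ |c_n|^2 = 25π^2/3 + 25

Expand and integrate term by term over [-π, π]:
  ∫ (5x)^2 dx = 25·(2π^3/3); ∫ 2·5·(5)·x dx = 0 (odd integrand); ∫ 5^2 dx = 25·2π.
So (1/(2π)) ∫_{-π}^{π} (5x + 5)^2 dx = 25π^2/3 + 25 = 25π^2/3 + 25.
Parseval ⇒ Σ |c_n|^2 = 25π^2/3 + 25.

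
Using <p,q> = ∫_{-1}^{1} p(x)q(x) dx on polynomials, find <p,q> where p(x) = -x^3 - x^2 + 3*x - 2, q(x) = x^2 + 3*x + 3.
<p,q> = -164/15

Expand the product: p(x)·q(x) = -x^5 - 4*x^4 - 3*x^3 + 4*x^2 + 3*x - 6.
∫_{-1}^{1} of each monomial x^k gives [2/(k+1) if k even, 0 if k odd]. Integrating term-by-term (or equivalently evaluating the antiderivative F(x) = -x^6/6 - 4*x^5/5 - 3*x^4/4 + 4*x^3/3 + 3*x^2/2 - 6*x at the endpoints):
  F(1) − F(−1) = -293/60 − (121/20) = -164/15.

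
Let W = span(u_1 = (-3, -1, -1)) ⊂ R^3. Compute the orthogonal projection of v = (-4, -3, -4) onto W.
proj_W(v) = (-57/11, -19/11, -19/11)

Set up U = [u_1 | ... | u_1] ∈ R^(3×1). The projector onto W = col(U) is P = U (U^T U)^(-1) U^T.
Compute U^T U =
  [11],
and U^T v = (19).
Solve U^T U · c = U^T v for the coefficients: c = (19/11). The projection is proj_W(v) = U c.
Check: (v - proj_W(v)) · u_1 = 0  (should be 0).
Result: proj_W(v) = (-57/11, -19/11, -19/11).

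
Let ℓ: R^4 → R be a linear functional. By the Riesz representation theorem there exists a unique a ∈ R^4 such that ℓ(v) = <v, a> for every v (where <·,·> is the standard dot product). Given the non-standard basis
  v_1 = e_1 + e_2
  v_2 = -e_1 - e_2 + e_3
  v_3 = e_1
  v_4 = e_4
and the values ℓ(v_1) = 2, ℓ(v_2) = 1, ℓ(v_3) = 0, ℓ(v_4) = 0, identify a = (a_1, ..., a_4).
a = (0, 2, 3, 0)

Write a = (a_1, ..., a_4) in the standard basis. For each basis vector v_i, ℓ(v_i) = <v_i, a> is a linear equation in the a_j's. Collect the n equations into a matrix system V a = ℓ, where row i of V is v_i (expressed in the standard basis). Since V is invertible (lower-triangular with 1s on the diagonal, up to permutation), solve by back-substitution:
  V =
[[1, 1, 0, 0],
 [-1, -1, 1, 0],
 [1, 0, 0, 0],
 [0, 0, 0, 1]]
  V a = (2, 1, 0, 0)
Solving gives a = (0, 2, 3, 0).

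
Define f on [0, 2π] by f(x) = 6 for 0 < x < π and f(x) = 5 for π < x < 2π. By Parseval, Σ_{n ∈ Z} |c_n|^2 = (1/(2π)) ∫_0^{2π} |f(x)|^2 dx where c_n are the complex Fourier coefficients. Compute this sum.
Σ |c_n|^2 = 61/2

Parseval equates the L^2 energy of f (normalised by 1/(2π)) with the ℓ^2 sum of its Fourier coefficients: (1/(2π)) ∫_0^{2π} |f|^2 = Σ |c_n|^2.
Compute the left side: (1/(2π)) [∫_0^π 6^2 dx + ∫_π^{2π} 5^2 dx] = (1/(2π)) · (36π + 25π) = (36 + 25)/2 = 61/2.
So Σ_{n ∈ Z} |c_n|^2 = 61/2.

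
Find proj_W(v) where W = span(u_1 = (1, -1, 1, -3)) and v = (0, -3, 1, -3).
proj_W(v) = (13/12, -13/12, 13/12, -13/4)

Set up U = [u_1 | ... | u_1] ∈ R^(4×1). The projector onto W = col(U) is P = U (U^T U)^(-1) U^T.
Compute U^T U =
  [12],
and U^T v = (13).
Solve U^T U · c = U^T v for the coefficients: c = (13/12). The projection is proj_W(v) = U c.
Check: (v - proj_W(v)) · u_1 = 0  (should be 0).
Result: proj_W(v) = (13/12, -13/12, 13/12, -13/4).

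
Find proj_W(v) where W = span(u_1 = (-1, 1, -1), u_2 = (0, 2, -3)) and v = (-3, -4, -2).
proj_W(v) = (-23/14, 1/14, 5/7)

Set up U = [u_1 | ... | u_2] ∈ R^(3×2). The projector onto W = col(U) is P = U (U^T U)^(-1) U^T.
Compute U^T U =
  [3, 5]
  [5, 13],
and U^T v = (1, -2).
Solve U^T U · c = U^T v for the coefficients: c = (23/14, -11/14). The projection is proj_W(v) = U c.
Check: (v - proj_W(v)) · u_1 = 0  (should be 0).
Check: (v - proj_W(v)) · u_2 = 0  (should be 0).
Result: proj_W(v) = (-23/14, 1/14, 5/7).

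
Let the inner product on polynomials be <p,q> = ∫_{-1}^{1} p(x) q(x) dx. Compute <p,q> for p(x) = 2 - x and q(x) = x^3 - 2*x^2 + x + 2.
<p,q> = 64/15

Expand the product: p(x)·q(x) = -x^4 + 4*x^3 - 5*x^2 + 4.
∫_{-1}^{1} of each monomial x^k gives [2/(k+1) if k even, 0 if k odd]. Integrating term-by-term (or equivalently evaluating the antiderivative F(x) = -x^5/5 + x^4 - 5*x^3/3 + 4*x at the endpoints):
  F(1) − F(−1) = 47/15 − (-17/15) = 64/15.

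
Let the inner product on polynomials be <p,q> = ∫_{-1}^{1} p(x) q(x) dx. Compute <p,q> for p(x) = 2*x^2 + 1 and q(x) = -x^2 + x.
<p,q> = -22/15

Expand the product: p(x)·q(x) = -2*x^4 + 2*x^3 - x^2 + x.
∫_{-1}^{1} of each monomial x^k gives [2/(k+1) if k even, 0 if k odd]. Integrating term-by-term (or equivalently evaluating the antiderivative F(x) = -2*x^5/5 + x^4/2 - x^3/3 + x^2/2 at the endpoints):
  F(1) − F(−1) = 4/15 − (26/15) = -22/15.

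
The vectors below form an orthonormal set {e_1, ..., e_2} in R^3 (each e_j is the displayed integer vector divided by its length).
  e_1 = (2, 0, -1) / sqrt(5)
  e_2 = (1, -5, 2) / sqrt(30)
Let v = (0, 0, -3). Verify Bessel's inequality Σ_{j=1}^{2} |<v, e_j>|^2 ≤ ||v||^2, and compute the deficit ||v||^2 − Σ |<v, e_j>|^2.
Σ |<v, e_j>|^2 = 3; ||v||^2 = 9; deficit = 6

Write each e_j = u_j / sqrt(<u_j, u_j>) where u_j is the displayed integer vector. Then <v, e_j> = <v, u_j> / sqrt(<u_j, u_j>), so |<v, e_j>|^2 = <v, u_j>^2 / <u_j, u_j>.
Coefficients: <v, e_1> = 3/sqrt(5), <v, e_2> = -6/sqrt(30).
Square and sum: Σ |<v, e_j>|^2 = 3.
Compute ||v||^2 = v·v = 9.
Deficit = 9 − 3 = 6 ≥ 0, confirming Bessel's inequality. (The deficit equals ||v − Σ <v,e_j> e_j||^2, the squared distance from v to span{e_j}.)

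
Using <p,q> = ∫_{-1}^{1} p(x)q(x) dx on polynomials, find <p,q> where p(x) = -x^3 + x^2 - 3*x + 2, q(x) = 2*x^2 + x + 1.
<p,q> = 86/15

Expand the product: p(x)·q(x) = -2*x^5 + x^4 - 6*x^3 + 2*x^2 - x + 2.
∫_{-1}^{1} of each monomial x^k gives [2/(k+1) if k even, 0 if k odd]. Integrating term-by-term (or equivalently evaluating the antiderivative F(x) = -x^6/3 + x^5/5 - 3*x^4/2 + 2*x^3/3 - x^2/2 + 2*x at the endpoints):
  F(1) − F(−1) = 8/15 − (-26/5) = 86/15.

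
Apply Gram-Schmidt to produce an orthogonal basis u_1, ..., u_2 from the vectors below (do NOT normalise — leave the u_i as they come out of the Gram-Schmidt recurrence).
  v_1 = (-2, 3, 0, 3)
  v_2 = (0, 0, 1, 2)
Orthogonal basis:
  u_1 = (-2, 3, 0, 3)
  u_2 = (6/11, -9/11, 1, 13/11)

Apply the Gram-Schmidt recurrence
  u_1 = v_1
  u_i = v_i − Σ_{j<i} ((v_i · u_j) / (u_j · u_j)) · u_j.

Step by step this gives:
  u_1 = (-2, 3, 0, 3)
  u_2 = (6/11, -9/11, 1, 13/11)

Orthogonality check:
  u_2 · u_1 = 0 (should be 0)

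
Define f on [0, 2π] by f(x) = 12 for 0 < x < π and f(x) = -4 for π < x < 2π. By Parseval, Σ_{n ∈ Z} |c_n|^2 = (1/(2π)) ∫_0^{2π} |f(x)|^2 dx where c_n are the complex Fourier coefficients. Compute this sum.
Σ |c_n|^2 = 80

Parseval equates the L^2 energy of f (normalised by 1/(2π)) with the ℓ^2 sum of its Fourier coefficients: (1/(2π)) ∫_0^{2π} |f|^2 = Σ |c_n|^2.
Compute the left side: (1/(2π)) [∫_0^π 12^2 dx + ∫_π^{2π} (-4)^2 dx] = (1/(2π)) · (144π + 16π) = (144 + 16)/2 = 80.
So Σ_{n ∈ Z} |c_n|^2 = 80.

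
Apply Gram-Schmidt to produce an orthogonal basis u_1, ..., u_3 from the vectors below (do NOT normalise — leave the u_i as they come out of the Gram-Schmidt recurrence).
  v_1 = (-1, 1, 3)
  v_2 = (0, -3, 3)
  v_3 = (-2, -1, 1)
Orthogonal basis:
  u_1 = (-1, 1, 3)
  u_2 = (6/11, -39/11, 15/11)
  u_3 = (-16/9, -4/9, -4/9)

Apply the Gram-Schmidt recurrence
  u_1 = v_1
  u_i = v_i − Σ_{j<i} ((v_i · u_j) / (u_j · u_j)) · u_j.

Step by step this gives:
  u_1 = (-1, 1, 3)
  u_2 = (6/11, -39/11, 15/11)
  u_3 = (-16/9, -4/9, -4/9)

Orthogonality check:
  u_2 · u_1 = 0 (should be 0)
  u_3 · u_1 = 0 (should be 0)
  u_3 · u_2 = 0 (should be 0)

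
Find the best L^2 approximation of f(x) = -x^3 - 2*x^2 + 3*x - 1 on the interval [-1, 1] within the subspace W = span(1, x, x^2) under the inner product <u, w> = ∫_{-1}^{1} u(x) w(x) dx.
g(x) = -2*x^2 + 12*x/5 - 1

The best approximation g ∈ W is the orthogonal projection of f onto W. Writing g = a_0 + a_1 x + a_2 x^2, the coefficients solve the normal equations G · a = b where
  G_{ij} = <φ_i, φ_j> and b_i = <f, φ_i>, with φ_0 = 1, φ_1 = x, φ_2 = x^2.
G =
  [2, 0, 2/3]
  [0, 2/3, 0]
  [2/3, 0, 2/5],
b = (-10/3, 8/5, -22/15).
Solving gives a_0 = -1, a_1 = 12/5, a_2 = -2, so
  g(x) = -2*x^2 + 12*x/5 - 1.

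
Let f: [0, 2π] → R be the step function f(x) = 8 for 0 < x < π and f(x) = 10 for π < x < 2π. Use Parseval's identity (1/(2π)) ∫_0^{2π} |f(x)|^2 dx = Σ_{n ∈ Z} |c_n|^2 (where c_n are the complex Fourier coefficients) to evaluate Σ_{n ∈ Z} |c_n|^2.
Σ |c_n|^2 = 82

Parseval equates the L^2 energy of f (normalised by 1/(2π)) with the ℓ^2 sum of its Fourier coefficients: (1/(2π)) ∫_0^{2π} |f|^2 = Σ |c_n|^2.
Compute the left side: (1/(2π)) [∫_0^π 8^2 dx + ∫_π^{2π} 10^2 dx] = (1/(2π)) · (64π + 100π) = (64 + 100)/2 = 82.
So Σ_{n ∈ Z} |c_n|^2 = 82.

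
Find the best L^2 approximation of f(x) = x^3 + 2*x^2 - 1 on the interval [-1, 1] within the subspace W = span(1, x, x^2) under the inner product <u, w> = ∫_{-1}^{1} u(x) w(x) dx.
g(x) = 2*x^2 + 3*x/5 - 1

The best approximation g ∈ W is the orthogonal projection of f onto W. Writing g = a_0 + a_1 x + a_2 x^2, the coefficients solve the normal equations G · a = b where
  G_{ij} = <φ_i, φ_j> and b_i = <f, φ_i>, with φ_0 = 1, φ_1 = x, φ_2 = x^2.
G =
  [2, 0, 2/3]
  [0, 2/3, 0]
  [2/3, 0, 2/5],
b = (-2/3, 2/5, 2/15).
Solving gives a_0 = -1, a_1 = 3/5, a_2 = 2, so
  g(x) = 2*x^2 + 3*x/5 - 1.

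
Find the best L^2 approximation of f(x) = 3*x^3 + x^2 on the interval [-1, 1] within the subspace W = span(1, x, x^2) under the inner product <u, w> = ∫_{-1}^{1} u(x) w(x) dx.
g(x) = x^2 + 9*x/5

The best approximation g ∈ W is the orthogonal projection of f onto W. Writing g = a_0 + a_1 x + a_2 x^2, the coefficients solve the normal equations G · a = b where
  G_{ij} = <φ_i, φ_j> and b_i = <f, φ_i>, with φ_0 = 1, φ_1 = x, φ_2 = x^2.
G =
  [2, 0, 2/3]
  [0, 2/3, 0]
  [2/3, 0, 2/5],
b = (2/3, 6/5, 2/5).
Solving gives a_0 = 0, a_1 = 9/5, a_2 = 1, so
  g(x) = x^2 + 9*x/5.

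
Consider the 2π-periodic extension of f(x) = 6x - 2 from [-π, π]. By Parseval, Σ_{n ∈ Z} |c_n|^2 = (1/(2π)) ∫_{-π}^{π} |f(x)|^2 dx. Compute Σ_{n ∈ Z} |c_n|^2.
Σ |c_n|^2 = 12π^2 + 4

Expand and integrate term by term over [-π, π]:
  ∫ (6x)^2 dx = 36·(2π^3/3); ∫ 2·6·(-2)·x dx = 0 (odd integrand); ∫ (-2)^2 dx = 4·2π.
So (1/(2π)) ∫_{-π}^{π} (6x - 2)^2 dx = 36π^2/3 + 4 = 12π^2 + 4.
Parseval ⇒ Σ |c_n|^2 = 12π^2 + 4.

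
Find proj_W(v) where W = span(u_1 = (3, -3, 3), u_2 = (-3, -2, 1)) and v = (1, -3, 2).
proj_W(v) = (13/14, -19/7, 33/14)

Set up U = [u_1 | ... | u_2] ∈ R^(3×2). The projector onto W = col(U) is P = U (U^T U)^(-1) U^T.
Compute U^T U =
  [27, 0]
  [0, 14],
and U^T v = (18, 5).
Solve U^T U · c = U^T v for the coefficients: c = (2/3, 5/14). The projection is proj_W(v) = U c.
Check: (v - proj_W(v)) · u_1 = 0  (should be 0).
Check: (v - proj_W(v)) · u_2 = 0  (should be 0).
Result: proj_W(v) = (13/14, -19/7, 33/14).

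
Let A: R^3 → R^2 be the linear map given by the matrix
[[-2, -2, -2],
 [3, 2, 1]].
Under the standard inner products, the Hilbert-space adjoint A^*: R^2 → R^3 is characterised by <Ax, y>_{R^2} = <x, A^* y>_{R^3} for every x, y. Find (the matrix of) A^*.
A^* = A^T =
[[-2, 3],
 [-2, 2],
 [-2, 1]]

For real matrices with standard dot products, the defining identity <Ax, y> = <x, A^* y> gives (Ax)^T y = x^T (A^*) y, i.e. x^T A^T y = x^T (A^*) y. Since this holds for all x, y, we must have A^* = A^T. Therefore
A^* =
[[-2, 3],
 [-2, 2],
 [-2, 1]].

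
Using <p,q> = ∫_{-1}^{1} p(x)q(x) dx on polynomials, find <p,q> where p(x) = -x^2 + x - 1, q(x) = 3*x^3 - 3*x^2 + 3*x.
<p,q> = 32/5

Expand the product: p(x)·q(x) = -3*x^5 + 6*x^4 - 9*x^3 + 6*x^2 - 3*x.
∫_{-1}^{1} of each monomial x^k gives [2/(k+1) if k even, 0 if k odd]. Integrating term-by-term (or equivalently evaluating the antiderivative F(x) = -x^6/2 + 6*x^5/5 - 9*x^4/4 + 2*x^3 - 3*x^2/2 at the endpoints):
  F(1) − F(−1) = -21/20 − (-149/20) = 32/5.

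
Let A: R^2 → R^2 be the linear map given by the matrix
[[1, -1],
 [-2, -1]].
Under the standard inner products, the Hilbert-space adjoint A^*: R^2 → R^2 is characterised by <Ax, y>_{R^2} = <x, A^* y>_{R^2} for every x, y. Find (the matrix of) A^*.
A^* = A^T =
[[1, -2],
 [-1, -1]]

For real matrices with standard dot products, the defining identity <Ax, y> = <x, A^* y> gives (Ax)^T y = x^T (A^*) y, i.e. x^T A^T y = x^T (A^*) y. Since this holds for all x, y, we must have A^* = A^T. Therefore
A^* =
[[1, -2],
 [-1, -1]].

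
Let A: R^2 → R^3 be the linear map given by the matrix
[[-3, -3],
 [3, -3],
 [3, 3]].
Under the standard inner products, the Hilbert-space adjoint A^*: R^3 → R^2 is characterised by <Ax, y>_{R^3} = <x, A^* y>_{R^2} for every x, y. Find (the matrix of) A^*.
A^* = A^T =
[[-3, 3, 3],
 [-3, -3, 3]]

For real matrices with standard dot products, the defining identity <Ax, y> = <x, A^* y> gives (Ax)^T y = x^T (A^*) y, i.e. x^T A^T y = x^T (A^*) y. Since this holds for all x, y, we must have A^* = A^T. Therefore
A^* =
[[-3, 3, 3],
 [-3, -3, 3]].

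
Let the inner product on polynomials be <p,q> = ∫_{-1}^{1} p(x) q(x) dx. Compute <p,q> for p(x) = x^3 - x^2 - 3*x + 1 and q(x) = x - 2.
<p,q> = -64/15

Expand the product: p(x)·q(x) = x^4 - 3*x^3 - x^2 + 7*x - 2.
∫_{-1}^{1} of each monomial x^k gives [2/(k+1) if k even, 0 if k odd]. Integrating term-by-term (or equivalently evaluating the antiderivative F(x) = x^5/5 - 3*x^4/4 - x^3/3 + 7*x^2/2 - 2*x at the endpoints):
  F(1) − F(−1) = 37/60 − (293/60) = -64/15.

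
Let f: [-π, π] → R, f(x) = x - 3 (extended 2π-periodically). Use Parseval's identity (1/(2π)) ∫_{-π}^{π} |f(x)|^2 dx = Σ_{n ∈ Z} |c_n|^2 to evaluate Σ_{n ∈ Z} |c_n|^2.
Σ |c_n|^2 = π^2/3 + 9

Expand and integrate term by term over [-π, π]:
  ∫ (x)^2 dx = 1·(2π^3/3); ∫ 2·1·(-3)·x dx = 0 (odd integrand); ∫ (-3)^2 dx = 9·2π.
So (1/(2π)) ∫_{-π}^{π} (x - 3)^2 dx = 1π^2/3 + 9 = π^2/3 + 9.
Parseval ⇒ Σ |c_n|^2 = π^2/3 + 9.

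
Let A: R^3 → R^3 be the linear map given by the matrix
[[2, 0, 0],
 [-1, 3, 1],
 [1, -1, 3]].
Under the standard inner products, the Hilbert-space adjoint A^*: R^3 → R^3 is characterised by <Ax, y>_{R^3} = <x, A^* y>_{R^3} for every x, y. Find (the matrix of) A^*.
A^* = A^T =
[[2, -1, 1],
 [0, 3, -1],
 [0, 1, 3]]

For real matrices with standard dot products, the defining identity <Ax, y> = <x, A^* y> gives (Ax)^T y = x^T (A^*) y, i.e. x^T A^T y = x^T (A^*) y. Since this holds for all x, y, we must have A^* = A^T. Therefore
A^* =
[[2, -1, 1],
 [0, 3, -1],
 [0, 1, 3]].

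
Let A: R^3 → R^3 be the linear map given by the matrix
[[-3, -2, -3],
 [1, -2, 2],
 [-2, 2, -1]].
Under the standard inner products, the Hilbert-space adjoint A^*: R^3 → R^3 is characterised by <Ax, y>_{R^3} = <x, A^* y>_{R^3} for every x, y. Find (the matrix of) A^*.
A^* = A^T =
[[-3, 1, -2],
 [-2, -2, 2],
 [-3, 2, -1]]

For real matrices with standard dot products, the defining identity <Ax, y> = <x, A^* y> gives (Ax)^T y = x^T (A^*) y, i.e. x^T A^T y = x^T (A^*) y. Since this holds for all x, y, we must have A^* = A^T. Therefore
A^* =
[[-3, 1, -2],
 [-2, -2, 2],
 [-3, 2, -1]].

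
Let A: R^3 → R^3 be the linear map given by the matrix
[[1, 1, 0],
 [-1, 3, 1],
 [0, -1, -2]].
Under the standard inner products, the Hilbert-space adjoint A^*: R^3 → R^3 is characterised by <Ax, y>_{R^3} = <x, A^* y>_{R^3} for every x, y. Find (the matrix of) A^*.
A^* = A^T =
[[1, -1, 0],
 [1, 3, -1],
 [0, 1, -2]]

For real matrices with standard dot products, the defining identity <Ax, y> = <x, A^* y> gives (Ax)^T y = x^T (A^*) y, i.e. x^T A^T y = x^T (A^*) y. Since this holds for all x, y, we must have A^* = A^T. Therefore
A^* =
[[1, -1, 0],
 [1, 3, -1],
 [0, 1, -2]].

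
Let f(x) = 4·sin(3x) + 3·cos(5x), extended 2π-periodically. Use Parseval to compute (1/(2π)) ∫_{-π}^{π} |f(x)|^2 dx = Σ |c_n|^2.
Σ |c_n|^2 = 25/2

Expand |f|^2 and use orthogonality of {sin(nx), cos(mx)} on [-π, π]:
  ∫_{-π}^{π} sin(nx)^2 dx = π, ∫ cos(mx)^2 dx = π, and cross terms integrate to 0.
So ∫_{-π}^{π} f(x)^2 dx = 4^2 · π + 3^2 · π = (16 + 9)π.
Divide by 2π: (16 + 9)/2 = 25/2.
By Parseval, this equals Σ |c_n|^2.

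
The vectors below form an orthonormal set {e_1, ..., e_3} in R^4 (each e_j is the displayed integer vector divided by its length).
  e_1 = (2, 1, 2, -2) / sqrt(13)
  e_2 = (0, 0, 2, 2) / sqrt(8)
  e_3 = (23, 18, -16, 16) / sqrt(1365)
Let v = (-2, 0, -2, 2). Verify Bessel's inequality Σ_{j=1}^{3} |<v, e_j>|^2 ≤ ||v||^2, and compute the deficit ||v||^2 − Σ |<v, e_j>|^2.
Σ |<v, e_j>|^2 = 396/35; ||v||^2 = 12; deficit = 24/35

Write each e_j = u_j / sqrt(<u_j, u_j>) where u_j is the displayed integer vector. Then <v, e_j> = <v, u_j> / sqrt(<u_j, u_j>), so |<v, e_j>|^2 = <v, u_j>^2 / <u_j, u_j>.
Coefficients: <v, e_1> = -12/sqrt(13), <v, e_2> = 0/sqrt(8), <v, e_3> = 18/sqrt(1365).
Square and sum: Σ |<v, e_j>|^2 = 396/35.
Compute ||v||^2 = v·v = 12.
Deficit = 12 − 396/35 = 24/35 ≥ 0, confirming Bessel's inequality. (The deficit equals ||v − Σ <v,e_j> e_j||^2, the squared distance from v to span{e_j}.)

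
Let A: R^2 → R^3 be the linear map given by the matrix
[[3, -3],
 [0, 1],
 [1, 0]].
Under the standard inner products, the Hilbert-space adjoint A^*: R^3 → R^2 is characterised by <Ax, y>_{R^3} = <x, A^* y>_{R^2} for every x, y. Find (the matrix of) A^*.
A^* = A^T =
[[3, 0, 1],
 [-3, 1, 0]]

For real matrices with standard dot products, the defining identity <Ax, y> = <x, A^* y> gives (Ax)^T y = x^T (A^*) y, i.e. x^T A^T y = x^T (A^*) y. Since this holds for all x, y, we must have A^* = A^T. Therefore
A^* =
[[3, 0, 1],
 [-3, 1, 0]].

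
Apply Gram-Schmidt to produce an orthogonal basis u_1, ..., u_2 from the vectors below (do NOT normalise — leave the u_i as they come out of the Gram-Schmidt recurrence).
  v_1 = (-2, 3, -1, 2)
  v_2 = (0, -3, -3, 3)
Orthogonal basis:
  u_1 = (-2, 3, -1, 2)
  u_2 = (0, -3, -3, 3)

Apply the Gram-Schmidt recurrence
  u_1 = v_1
  u_i = v_i − Σ_{j<i} ((v_i · u_j) / (u_j · u_j)) · u_j.

Step by step this gives:
  u_1 = (-2, 3, -1, 2)
  u_2 = (0, -3, -3, 3)

Orthogonality check:
  u_2 · u_1 = 0 (should be 0)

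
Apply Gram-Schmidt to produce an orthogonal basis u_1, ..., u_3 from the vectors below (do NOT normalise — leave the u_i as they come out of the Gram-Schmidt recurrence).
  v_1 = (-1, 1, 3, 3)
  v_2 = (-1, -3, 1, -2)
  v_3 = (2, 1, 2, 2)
Orthogonal basis:
  u_1 = (-1, 1, 3, 3)
  u_2 = (-5/4, -11/4, 7/4, -5/4)
  u_3 = (119/55, -2/5, 49/55, -2/55)

Apply the Gram-Schmidt recurrence
  u_1 = v_1
  u_i = v_i − Σ_{j<i} ((v_i · u_j) / (u_j · u_j)) · u_j.

Step by step this gives:
  u_1 = (-1, 1, 3, 3)
  u_2 = (-5/4, -11/4, 7/4, -5/4)
  u_3 = (119/55, -2/5, 49/55, -2/55)

Orthogonality check:
  u_2 · u_1 = 0 (should be 0)
  u_3 · u_1 = 0 (should be 0)
  u_3 · u_2 = 0 (should be 0)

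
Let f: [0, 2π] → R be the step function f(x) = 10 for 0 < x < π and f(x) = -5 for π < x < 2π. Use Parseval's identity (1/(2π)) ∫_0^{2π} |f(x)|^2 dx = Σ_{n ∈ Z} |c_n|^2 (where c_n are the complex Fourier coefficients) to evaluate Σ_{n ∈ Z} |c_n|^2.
Σ |c_n|^2 = 125/2

Parseval equates the L^2 energy of f (normalised by 1/(2π)) with the ℓ^2 sum of its Fourier coefficients: (1/(2π)) ∫_0^{2π} |f|^2 = Σ |c_n|^2.
Compute the left side: (1/(2π)) [∫_0^π 10^2 dx + ∫_π^{2π} (-5)^2 dx] = (1/(2π)) · (100π + 25π) = (100 + 25)/2 = 125/2.
So Σ_{n ∈ Z} |c_n|^2 = 125/2.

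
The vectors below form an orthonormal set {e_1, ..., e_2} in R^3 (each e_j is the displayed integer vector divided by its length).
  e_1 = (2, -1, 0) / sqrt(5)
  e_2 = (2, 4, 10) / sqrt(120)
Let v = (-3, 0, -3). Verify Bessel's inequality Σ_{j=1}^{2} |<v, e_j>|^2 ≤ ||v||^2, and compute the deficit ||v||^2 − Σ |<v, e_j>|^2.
Σ |<v, e_j>|^2 = 18; ||v||^2 = 18; deficit = 0

Write each e_j = u_j / sqrt(<u_j, u_j>) where u_j is the displayed integer vector. Then <v, e_j> = <v, u_j> / sqrt(<u_j, u_j>), so |<v, e_j>|^2 = <v, u_j>^2 / <u_j, u_j>.
Coefficients: <v, e_1> = -6/sqrt(5), <v, e_2> = -36/sqrt(120).
Square and sum: Σ |<v, e_j>|^2 = 18.
Compute ||v||^2 = v·v = 18.
Deficit = 18 − 18 = 0 ≥ 0, confirming Bessel's inequality. (The deficit equals ||v − Σ <v,e_j> e_j||^2, the squared distance from v to span{e_j}.)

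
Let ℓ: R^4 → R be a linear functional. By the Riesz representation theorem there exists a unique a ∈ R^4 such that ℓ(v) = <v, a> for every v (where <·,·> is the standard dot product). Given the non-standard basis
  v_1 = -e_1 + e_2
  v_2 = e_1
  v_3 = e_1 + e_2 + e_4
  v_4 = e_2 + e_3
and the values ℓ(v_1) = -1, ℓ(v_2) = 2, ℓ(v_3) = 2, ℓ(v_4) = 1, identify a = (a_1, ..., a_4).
a = (2, 1, 0, -1)

Write a = (a_1, ..., a_4) in the standard basis. For each basis vector v_i, ℓ(v_i) = <v_i, a> is a linear equation in the a_j's. Collect the n equations into a matrix system V a = ℓ, where row i of V is v_i (expressed in the standard basis). Since V is invertible (lower-triangular with 1s on the diagonal, up to permutation), solve by back-substitution:
  V =
[[-1, 1, 0, 0],
 [1, 0, 0, 0],
 [1, 1, 0, 1],
 [0, 1, 1, 0]]
  V a = (-1, 2, 2, 1)
Solving gives a = (2, 1, 0, -1).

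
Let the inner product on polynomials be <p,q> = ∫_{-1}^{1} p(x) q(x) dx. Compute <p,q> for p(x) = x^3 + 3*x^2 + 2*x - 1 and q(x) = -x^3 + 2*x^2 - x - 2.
<p,q> = -184/105

Expand the product: p(x)·q(x) = -x^6 - x^5 + 3*x^4 - 10*x^2 - 3*x + 2.
∫_{-1}^{1} of each monomial x^k gives [2/(k+1) if k even, 0 if k odd]. Integrating term-by-term (or equivalently evaluating the antiderivative F(x) = -x^7/7 - x^6/6 + 3*x^5/5 - 10*x^3/3 - 3*x^2/2 + 2*x at the endpoints):
  F(1) − F(−1) = -89/35 − (-83/105) = -184/105.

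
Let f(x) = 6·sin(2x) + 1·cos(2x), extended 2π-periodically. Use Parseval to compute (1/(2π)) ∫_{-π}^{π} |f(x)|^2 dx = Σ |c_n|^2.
Σ |c_n|^2 = 37/2

Expand |f|^2 and use orthogonality of {sin(nx), cos(mx)} on [-π, π]:
  ∫_{-π}^{π} sin(nx)^2 dx = π, ∫ cos(mx)^2 dx = π, and cross terms integrate to 0.
So ∫_{-π}^{π} f(x)^2 dx = 6^2 · π + 1^2 · π = (36 + 1)π.
Divide by 2π: (36 + 1)/2 = 37/2.
By Parseval, this equals Σ |c_n|^2.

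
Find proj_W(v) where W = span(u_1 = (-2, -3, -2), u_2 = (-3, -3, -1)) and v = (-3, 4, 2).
proj_W(v) = (-45/34, 30/17, 125/34)

Set up U = [u_1 | ... | u_2] ∈ R^(3×2). The projector onto W = col(U) is P = U (U^T U)^(-1) U^T.
Compute U^T U =
  [17, 17]
  [17, 19],
and U^T v = (-10, -5).
Solve U^T U · c = U^T v for the coefficients: c = (-105/34, 5/2). The projection is proj_W(v) = U c.
Check: (v - proj_W(v)) · u_1 = 0  (should be 0).
Check: (v - proj_W(v)) · u_2 = 0  (should be 0).
Result: proj_W(v) = (-45/34, 30/17, 125/34).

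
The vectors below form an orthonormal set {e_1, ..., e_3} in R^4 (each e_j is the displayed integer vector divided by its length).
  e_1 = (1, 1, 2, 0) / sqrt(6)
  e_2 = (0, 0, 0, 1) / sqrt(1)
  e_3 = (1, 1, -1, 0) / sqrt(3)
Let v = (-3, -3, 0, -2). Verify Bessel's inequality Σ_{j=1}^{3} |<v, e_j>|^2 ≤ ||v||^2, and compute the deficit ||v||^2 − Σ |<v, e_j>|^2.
Σ |<v, e_j>|^2 = 22; ||v||^2 = 22; deficit = 0

Write each e_j = u_j / sqrt(<u_j, u_j>) where u_j is the displayed integer vector. Then <v, e_j> = <v, u_j> / sqrt(<u_j, u_j>), so |<v, e_j>|^2 = <v, u_j>^2 / <u_j, u_j>.
Coefficients: <v, e_1> = -6/sqrt(6), <v, e_2> = -2/sqrt(1), <v, e_3> = -6/sqrt(3).
Square and sum: Σ |<v, e_j>|^2 = 22.
Compute ||v||^2 = v·v = 22.
Deficit = 22 − 22 = 0 ≥ 0, confirming Bessel's inequality. (The deficit equals ||v − Σ <v,e_j> e_j||^2, the squared distance from v to span{e_j}.)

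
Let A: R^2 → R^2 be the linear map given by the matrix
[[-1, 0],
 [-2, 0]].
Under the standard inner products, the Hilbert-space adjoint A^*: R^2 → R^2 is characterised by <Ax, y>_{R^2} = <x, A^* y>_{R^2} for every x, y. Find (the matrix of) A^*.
A^* = A^T =
[[-1, -2],
 [0, 0]]

For real matrices with standard dot products, the defining identity <Ax, y> = <x, A^* y> gives (Ax)^T y = x^T (A^*) y, i.e. x^T A^T y = x^T (A^*) y. Since this holds for all x, y, we must have A^* = A^T. Therefore
A^* =
[[-1, -2],
 [0, 0]].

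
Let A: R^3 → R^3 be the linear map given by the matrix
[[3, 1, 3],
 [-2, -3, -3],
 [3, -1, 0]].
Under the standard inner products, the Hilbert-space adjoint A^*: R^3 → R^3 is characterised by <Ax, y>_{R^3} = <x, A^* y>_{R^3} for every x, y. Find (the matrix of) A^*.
A^* = A^T =
[[3, -2, 3],
 [1, -3, -1],
 [3, -3, 0]]

For real matrices with standard dot products, the defining identity <Ax, y> = <x, A^* y> gives (Ax)^T y = x^T (A^*) y, i.e. x^T A^T y = x^T (A^*) y. Since this holds for all x, y, we must have A^* = A^T. Therefore
A^* =
[[3, -2, 3],
 [1, -3, -1],
 [3, -3, 0]].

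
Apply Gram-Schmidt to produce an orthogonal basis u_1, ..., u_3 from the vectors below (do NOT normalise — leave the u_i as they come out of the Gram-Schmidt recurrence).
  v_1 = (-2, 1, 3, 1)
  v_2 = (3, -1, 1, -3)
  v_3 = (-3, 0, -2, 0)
Orthogonal basis:
  u_1 = (-2, 1, 3, 1)
  u_2 = (31/15, -8/15, 12/5, -38/15)
  u_3 = (-412/251, -88/251, -106/251, -418/251)

Apply the Gram-Schmidt recurrence
  u_1 = v_1
  u_i = v_i − Σ_{j<i} ((v_i · u_j) / (u_j · u_j)) · u_j.

Step by step this gives:
  u_1 = (-2, 1, 3, 1)
  u_2 = (31/15, -8/15, 12/5, -38/15)
  u_3 = (-412/251, -88/251, -106/251, -418/251)

Orthogonality check:
  u_2 · u_1 = 0 (should be 0)
  u_3 · u_1 = 0 (should be 0)
  u_3 · u_2 = 0 (should be 0)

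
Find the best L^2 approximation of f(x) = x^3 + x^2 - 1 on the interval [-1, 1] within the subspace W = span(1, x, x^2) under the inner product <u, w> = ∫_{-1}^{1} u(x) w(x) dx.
g(x) = x^2 + 3*x/5 - 1

The best approximation g ∈ W is the orthogonal projection of f onto W. Writing g = a_0 + a_1 x + a_2 x^2, the coefficients solve the normal equations G · a = b where
  G_{ij} = <φ_i, φ_j> and b_i = <f, φ_i>, with φ_0 = 1, φ_1 = x, φ_2 = x^2.
G =
  [2, 0, 2/3]
  [0, 2/3, 0]
  [2/3, 0, 2/5],
b = (-4/3, 2/5, -4/15).
Solving gives a_0 = -1, a_1 = 3/5, a_2 = 1, so
  g(x) = x^2 + 3*x/5 - 1.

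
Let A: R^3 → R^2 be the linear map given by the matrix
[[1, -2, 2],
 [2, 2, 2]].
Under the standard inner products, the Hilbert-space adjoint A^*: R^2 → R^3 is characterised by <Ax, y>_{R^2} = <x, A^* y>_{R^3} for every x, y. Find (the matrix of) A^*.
A^* = A^T =
[[1, 2],
 [-2, 2],
 [2, 2]]

For real matrices with standard dot products, the defining identity <Ax, y> = <x, A^* y> gives (Ax)^T y = x^T (A^*) y, i.e. x^T A^T y = x^T (A^*) y. Since this holds for all x, y, we must have A^* = A^T. Therefore
A^* =
[[1, 2],
 [-2, 2],
 [2, 2]].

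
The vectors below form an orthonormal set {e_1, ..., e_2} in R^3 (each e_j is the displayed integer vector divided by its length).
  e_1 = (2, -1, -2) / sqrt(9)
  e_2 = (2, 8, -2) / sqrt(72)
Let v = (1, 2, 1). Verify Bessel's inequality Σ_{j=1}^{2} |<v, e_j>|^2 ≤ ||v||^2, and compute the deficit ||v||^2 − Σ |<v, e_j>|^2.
Σ |<v, e_j>|^2 = 4; ||v||^2 = 6; deficit = 2

Write each e_j = u_j / sqrt(<u_j, u_j>) where u_j is the displayed integer vector. Then <v, e_j> = <v, u_j> / sqrt(<u_j, u_j>), so |<v, e_j>|^2 = <v, u_j>^2 / <u_j, u_j>.
Coefficients: <v, e_1> = -2/sqrt(9), <v, e_2> = 16/sqrt(72).
Square and sum: Σ |<v, e_j>|^2 = 4.
Compute ||v||^2 = v·v = 6.
Deficit = 6 − 4 = 2 ≥ 0, confirming Bessel's inequality. (The deficit equals ||v − Σ <v,e_j> e_j||^2, the squared distance from v to span{e_j}.)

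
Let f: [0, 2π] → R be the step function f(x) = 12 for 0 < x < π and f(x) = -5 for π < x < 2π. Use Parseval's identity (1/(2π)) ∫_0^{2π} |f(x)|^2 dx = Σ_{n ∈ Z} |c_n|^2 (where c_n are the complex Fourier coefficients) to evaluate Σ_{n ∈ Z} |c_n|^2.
Σ |c_n|^2 = 169/2

Parseval equates the L^2 energy of f (normalised by 1/(2π)) with the ℓ^2 sum of its Fourier coefficients: (1/(2π)) ∫_0^{2π} |f|^2 = Σ |c_n|^2.
Compute the left side: (1/(2π)) [∫_0^π 12^2 dx + ∫_π^{2π} (-5)^2 dx] = (1/(2π)) · (144π + 25π) = (144 + 25)/2 = 169/2.
So Σ_{n ∈ Z} |c_n|^2 = 169/2.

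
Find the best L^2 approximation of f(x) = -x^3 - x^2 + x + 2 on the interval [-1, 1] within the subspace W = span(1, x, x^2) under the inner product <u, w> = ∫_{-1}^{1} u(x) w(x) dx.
g(x) = -x^2 + 2*x/5 + 2

The best approximation g ∈ W is the orthogonal projection of f onto W. Writing g = a_0 + a_1 x + a_2 x^2, the coefficients solve the normal equations G · a = b where
  G_{ij} = <φ_i, φ_j> and b_i = <f, φ_i>, with φ_0 = 1, φ_1 = x, φ_2 = x^2.
G =
  [2, 0, 2/3]
  [0, 2/3, 0]
  [2/3, 0, 2/5],
b = (10/3, 4/15, 14/15).
Solving gives a_0 = 2, a_1 = 2/5, a_2 = -1, so
  g(x) = -x^2 + 2*x/5 + 2.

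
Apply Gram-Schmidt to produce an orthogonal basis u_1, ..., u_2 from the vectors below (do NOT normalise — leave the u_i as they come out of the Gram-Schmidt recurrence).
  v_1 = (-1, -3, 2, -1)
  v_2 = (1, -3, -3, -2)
Orthogonal basis:
  u_1 = (-1, -3, 2, -1)
  u_2 = (19/15, -11/5, -53/15, -26/15)

Apply the Gram-Schmidt recurrence
  u_1 = v_1
  u_i = v_i − Σ_{j<i} ((v_i · u_j) / (u_j · u_j)) · u_j.

Step by step this gives:
  u_1 = (-1, -3, 2, -1)
  u_2 = (19/15, -11/5, -53/15, -26/15)

Orthogonality check:
  u_2 · u_1 = 0 (should be 0)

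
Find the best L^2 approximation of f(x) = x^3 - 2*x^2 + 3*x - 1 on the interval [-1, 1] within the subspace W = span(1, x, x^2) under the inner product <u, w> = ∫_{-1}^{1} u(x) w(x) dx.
g(x) = -2*x^2 + 18*x/5 - 1

The best approximation g ∈ W is the orthogonal projection of f onto W. Writing g = a_0 + a_1 x + a_2 x^2, the coefficients solve the normal equations G · a = b where
  G_{ij} = <φ_i, φ_j> and b_i = <f, φ_i>, with φ_0 = 1, φ_1 = x, φ_2 = x^2.
G =
  [2, 0, 2/3]
  [0, 2/3, 0]
  [2/3, 0, 2/5],
b = (-10/3, 12/5, -22/15).
Solving gives a_0 = -1, a_1 = 18/5, a_2 = -2, so
  g(x) = -2*x^2 + 18*x/5 - 1.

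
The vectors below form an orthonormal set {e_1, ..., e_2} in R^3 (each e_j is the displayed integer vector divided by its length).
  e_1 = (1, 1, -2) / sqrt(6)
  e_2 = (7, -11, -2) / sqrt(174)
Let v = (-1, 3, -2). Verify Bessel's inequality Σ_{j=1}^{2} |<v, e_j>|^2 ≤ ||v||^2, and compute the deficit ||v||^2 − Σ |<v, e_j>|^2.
Σ |<v, e_j>|^2 = 390/29; ||v||^2 = 14; deficit = 16/29

Write each e_j = u_j / sqrt(<u_j, u_j>) where u_j is the displayed integer vector. Then <v, e_j> = <v, u_j> / sqrt(<u_j, u_j>), so |<v, e_j>|^2 = <v, u_j>^2 / <u_j, u_j>.
Coefficients: <v, e_1> = 6/sqrt(6), <v, e_2> = -36/sqrt(174).
Square and sum: Σ |<v, e_j>|^2 = 390/29.
Compute ||v||^2 = v·v = 14.
Deficit = 14 − 390/29 = 16/29 ≥ 0, confirming Bessel's inequality. (The deficit equals ||v − Σ <v,e_j> e_j||^2, the squared distance from v to span{e_j}.)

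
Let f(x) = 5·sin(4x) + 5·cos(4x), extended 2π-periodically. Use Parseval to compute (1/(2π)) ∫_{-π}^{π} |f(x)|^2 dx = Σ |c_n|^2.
Σ |c_n|^2 = 25

Expand |f|^2 and use orthogonality of {sin(nx), cos(mx)} on [-π, π]:
  ∫_{-π}^{π} sin(nx)^2 dx = π, ∫ cos(mx)^2 dx = π, and cross terms integrate to 0.
So ∫_{-π}^{π} f(x)^2 dx = 5^2 · π + 5^2 · π = (25 + 25)π.
Divide by 2π: (25 + 25)/2 = 25.
By Parseval, this equals Σ |c_n|^2.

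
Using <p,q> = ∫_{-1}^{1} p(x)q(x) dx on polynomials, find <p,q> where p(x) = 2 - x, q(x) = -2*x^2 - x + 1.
<p,q> = 2

Expand the product: p(x)·q(x) = 2*x^3 - 3*x^2 - 3*x + 2.
∫_{-1}^{1} of each monomial x^k gives [2/(k+1) if k even, 0 if k odd]. Integrating term-by-term (or equivalently evaluating the antiderivative F(x) = x^4/2 - x^3 - 3*x^2/2 + 2*x at the endpoints):
  F(1) − F(−1) = 0 − (-2) = 2.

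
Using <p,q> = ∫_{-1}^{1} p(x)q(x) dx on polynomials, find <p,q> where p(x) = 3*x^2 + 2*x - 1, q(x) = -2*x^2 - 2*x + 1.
<p,q> = -56/15

Expand the product: p(x)·q(x) = -6*x^4 - 10*x^3 + x^2 + 4*x - 1.
∫_{-1}^{1} of each monomial x^k gives [2/(k+1) if k even, 0 if k odd]. Integrating term-by-term (or equivalently evaluating the antiderivative F(x) = -6*x^5/5 - 5*x^4/2 + x^3/3 + 2*x^2 - x at the endpoints):
  F(1) − F(−1) = -71/30 − (41/30) = -56/15.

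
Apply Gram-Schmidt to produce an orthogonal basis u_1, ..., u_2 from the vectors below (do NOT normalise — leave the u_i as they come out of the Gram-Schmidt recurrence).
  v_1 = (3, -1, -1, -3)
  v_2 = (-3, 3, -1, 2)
Orthogonal basis:
  u_1 = (3, -1, -1, -3)
  u_2 = (-9/20, 43/20, -37/20, -11/20)

Apply the Gram-Schmidt recurrence
  u_1 = v_1
  u_i = v_i − Σ_{j<i} ((v_i · u_j) / (u_j · u_j)) · u_j.

Step by step this gives:
  u_1 = (3, -1, -1, -3)
  u_2 = (-9/20, 43/20, -37/20, -11/20)

Orthogonality check:
  u_2 · u_1 = 0 (should be 0)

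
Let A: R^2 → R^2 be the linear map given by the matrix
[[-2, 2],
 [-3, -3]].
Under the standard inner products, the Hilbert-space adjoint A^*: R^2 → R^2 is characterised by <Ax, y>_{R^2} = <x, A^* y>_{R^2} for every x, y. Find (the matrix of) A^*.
A^* = A^T =
[[-2, -3],
 [2, -3]]

For real matrices with standard dot products, the defining identity <Ax, y> = <x, A^* y> gives (Ax)^T y = x^T (A^*) y, i.e. x^T A^T y = x^T (A^*) y. Since this holds for all x, y, we must have A^* = A^T. Therefore
A^* =
[[-2, -3],
 [2, -3]].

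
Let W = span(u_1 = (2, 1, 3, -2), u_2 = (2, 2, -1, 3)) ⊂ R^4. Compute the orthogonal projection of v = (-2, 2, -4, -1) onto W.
proj_W(v) = (-22/15, -83/105, -69/35, 124/105)

Set up U = [u_1 | ... | u_2] ∈ R^(4×2). The projector onto W = col(U) is P = U (U^T U)^(-1) U^T.
Compute U^T U =
  [18, -3]
  [-3, 18],
and U^T v = (-12, 1).
Solve U^T U · c = U^T v for the coefficients: c = (-71/105, -2/35). The projection is proj_W(v) = U c.
Check: (v - proj_W(v)) · u_1 = 0  (should be 0).
Check: (v - proj_W(v)) · u_2 = 0  (should be 0).
Result: proj_W(v) = (-22/15, -83/105, -69/35, 124/105).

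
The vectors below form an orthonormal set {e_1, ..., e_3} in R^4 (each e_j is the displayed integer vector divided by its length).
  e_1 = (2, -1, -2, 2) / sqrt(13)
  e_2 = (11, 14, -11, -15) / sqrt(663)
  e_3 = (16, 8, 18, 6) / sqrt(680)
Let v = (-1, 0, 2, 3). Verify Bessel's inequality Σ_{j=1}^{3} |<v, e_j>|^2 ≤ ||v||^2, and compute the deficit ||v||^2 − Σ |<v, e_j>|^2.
Σ |<v, e_j>|^2 = 113/10; ||v||^2 = 14; deficit = 27/10

Write each e_j = u_j / sqrt(<u_j, u_j>) where u_j is the displayed integer vector. Then <v, e_j> = <v, u_j> / sqrt(<u_j, u_j>), so |<v, e_j>|^2 = <v, u_j>^2 / <u_j, u_j>.
Coefficients: <v, e_1> = 0/sqrt(13), <v, e_2> = -78/sqrt(663), <v, e_3> = 38/sqrt(680).
Square and sum: Σ |<v, e_j>|^2 = 113/10.
Compute ||v||^2 = v·v = 14.
Deficit = 14 − 113/10 = 27/10 ≥ 0, confirming Bessel's inequality. (The deficit equals ||v − Σ <v,e_j> e_j||^2, the squared distance from v to span{e_j}.)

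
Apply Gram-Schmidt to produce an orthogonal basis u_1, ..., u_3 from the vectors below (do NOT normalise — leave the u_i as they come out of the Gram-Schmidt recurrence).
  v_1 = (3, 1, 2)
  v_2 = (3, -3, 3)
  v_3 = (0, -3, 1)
Orthogonal basis:
  u_1 = (3, 1, 2)
  u_2 = (3/7, -27/7, 9/7)
  u_3 = (-3/26, 1/26, 2/13)

Apply the Gram-Schmidt recurrence
  u_1 = v_1
  u_i = v_i − Σ_{j<i} ((v_i · u_j) / (u_j · u_j)) · u_j.

Step by step this gives:
  u_1 = (3, 1, 2)
  u_2 = (3/7, -27/7, 9/7)
  u_3 = (-3/26, 1/26, 2/13)

Orthogonality check:
  u_2 · u_1 = 0 (should be 0)
  u_3 · u_1 = 0 (should be 0)
  u_3 · u_2 = 0 (should be 0)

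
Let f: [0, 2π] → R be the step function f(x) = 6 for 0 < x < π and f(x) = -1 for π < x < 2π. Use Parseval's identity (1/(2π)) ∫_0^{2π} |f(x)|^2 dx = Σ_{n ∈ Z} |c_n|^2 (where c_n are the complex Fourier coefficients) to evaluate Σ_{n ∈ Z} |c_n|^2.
Σ |c_n|^2 = 37/2

Parseval equates the L^2 energy of f (normalised by 1/(2π)) with the ℓ^2 sum of its Fourier coefficients: (1/(2π)) ∫_0^{2π} |f|^2 = Σ |c_n|^2.
Compute the left side: (1/(2π)) [∫_0^π 6^2 dx + ∫_π^{2π} (-1)^2 dx] = (1/(2π)) · (36π + 1π) = (36 + 1)/2 = 37/2.
So Σ_{n ∈ Z} |c_n|^2 = 37/2.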